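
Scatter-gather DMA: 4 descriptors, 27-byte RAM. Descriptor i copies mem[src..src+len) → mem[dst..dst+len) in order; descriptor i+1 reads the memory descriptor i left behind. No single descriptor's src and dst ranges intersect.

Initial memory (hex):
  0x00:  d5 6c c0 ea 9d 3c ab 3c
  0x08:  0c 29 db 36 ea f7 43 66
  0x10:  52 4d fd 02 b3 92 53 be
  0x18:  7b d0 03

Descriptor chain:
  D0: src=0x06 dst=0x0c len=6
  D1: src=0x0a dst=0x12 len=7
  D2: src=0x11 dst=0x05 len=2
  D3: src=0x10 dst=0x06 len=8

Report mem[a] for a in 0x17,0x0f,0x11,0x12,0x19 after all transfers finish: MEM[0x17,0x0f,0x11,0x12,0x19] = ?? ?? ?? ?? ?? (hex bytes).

  after D0: wrote 6B at 0x0c = ab3c0c29db36
  after D1: wrote 7B at 0x12 = db36ab3c0c29db
  after D2: wrote 2B at 0x05 = 36db
  after D3: wrote 8B at 0x06 = db36db36ab3c0c29
query mem[0x17]=0x29, mem[0x0f]=0x29, mem[0x11]=0x36, mem[0x12]=0xdb, mem[0x19]=0xd0

MEM[0x17,0x0f,0x11,0x12,0x19] = 29 29 36 db d0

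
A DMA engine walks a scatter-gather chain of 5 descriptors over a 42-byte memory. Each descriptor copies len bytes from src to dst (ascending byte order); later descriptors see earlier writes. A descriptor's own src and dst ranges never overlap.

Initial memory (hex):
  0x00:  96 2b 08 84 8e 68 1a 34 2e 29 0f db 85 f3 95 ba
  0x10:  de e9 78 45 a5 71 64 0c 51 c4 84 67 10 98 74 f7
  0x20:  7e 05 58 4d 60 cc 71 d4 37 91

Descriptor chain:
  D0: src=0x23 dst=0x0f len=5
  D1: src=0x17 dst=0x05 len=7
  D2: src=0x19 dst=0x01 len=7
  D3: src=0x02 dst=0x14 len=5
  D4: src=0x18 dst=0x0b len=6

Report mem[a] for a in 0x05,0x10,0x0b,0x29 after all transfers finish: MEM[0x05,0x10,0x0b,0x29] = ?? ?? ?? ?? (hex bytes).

#0 dst[0x0f+5] := {0x4d,0x60,0xcc,0x71,0xd4}
#1 dst[0x05+7] := {0x0c,0x51,0xc4,0x84,0x67,0x10,0x98}
#2 dst[0x01+7] := {0xc4,0x84,0x67,0x10,0x98,0x74,0xf7}
#3 dst[0x14+5] := {0x84,0x67,0x10,0x98,0x74}
#4 dst[0x0b+6] := {0x74,0xc4,0x84,0x67,0x10,0x98}
query mem[0x05]=0x98, mem[0x10]=0x98, mem[0x0b]=0x74, mem[0x29]=0x91

MEM[0x05,0x10,0x0b,0x29] = 98 98 74 91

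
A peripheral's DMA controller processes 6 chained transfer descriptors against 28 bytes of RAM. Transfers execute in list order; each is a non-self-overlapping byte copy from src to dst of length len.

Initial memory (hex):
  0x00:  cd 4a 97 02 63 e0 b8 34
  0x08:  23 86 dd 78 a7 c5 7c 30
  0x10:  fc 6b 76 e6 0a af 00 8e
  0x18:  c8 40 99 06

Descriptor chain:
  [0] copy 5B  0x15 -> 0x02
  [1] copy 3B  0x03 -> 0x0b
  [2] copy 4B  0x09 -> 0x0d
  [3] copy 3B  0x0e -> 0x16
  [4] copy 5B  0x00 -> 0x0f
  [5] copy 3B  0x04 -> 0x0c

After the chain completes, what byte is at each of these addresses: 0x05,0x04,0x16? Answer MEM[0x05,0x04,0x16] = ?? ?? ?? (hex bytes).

#0 dst[0x02+5] := {0xaf,0x00,0x8e,0xc8,0x40}
#1 dst[0x0b+3] := {0x00,0x8e,0xc8}
#2 dst[0x0d+4] := {0x86,0xdd,0x00,0x8e}
#3 dst[0x16+3] := {0xdd,0x00,0x8e}
#4 dst[0x0f+5] := {0xcd,0x4a,0xaf,0x00,0x8e}
#5 dst[0x0c+3] := {0x8e,0xc8,0x40}
query mem[0x05]=0xc8, mem[0x04]=0x8e, mem[0x16]=0xdd

MEM[0x05,0x04,0x16] = c8 8e dd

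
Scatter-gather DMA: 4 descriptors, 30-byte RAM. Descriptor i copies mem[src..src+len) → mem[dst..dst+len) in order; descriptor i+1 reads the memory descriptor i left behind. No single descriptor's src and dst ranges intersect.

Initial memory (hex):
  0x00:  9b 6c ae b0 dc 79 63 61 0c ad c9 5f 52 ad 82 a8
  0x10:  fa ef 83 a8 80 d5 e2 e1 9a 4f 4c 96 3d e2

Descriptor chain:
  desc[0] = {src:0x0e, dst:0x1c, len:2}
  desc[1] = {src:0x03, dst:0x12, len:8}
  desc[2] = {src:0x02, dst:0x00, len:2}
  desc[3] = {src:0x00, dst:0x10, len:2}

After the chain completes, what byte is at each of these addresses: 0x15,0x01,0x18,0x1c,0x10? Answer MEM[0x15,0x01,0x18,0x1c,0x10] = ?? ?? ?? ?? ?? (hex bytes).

MEM[0x15,0x01,0x18,0x1c,0x10] = 63 b0 ad 82 ae

[0] 0x0e->0x1c len=2 : 82 a8
[1] 0x03->0x12 len=8 : b0 dc 79 63 61 0c ad c9
[2] 0x02->0x00 len=2 : ae b0
[3] 0x00->0x10 len=2 : ae b0
query mem[0x15]=0x63, mem[0x01]=0xb0, mem[0x18]=0xad, mem[0x1c]=0x82, mem[0x10]=0xae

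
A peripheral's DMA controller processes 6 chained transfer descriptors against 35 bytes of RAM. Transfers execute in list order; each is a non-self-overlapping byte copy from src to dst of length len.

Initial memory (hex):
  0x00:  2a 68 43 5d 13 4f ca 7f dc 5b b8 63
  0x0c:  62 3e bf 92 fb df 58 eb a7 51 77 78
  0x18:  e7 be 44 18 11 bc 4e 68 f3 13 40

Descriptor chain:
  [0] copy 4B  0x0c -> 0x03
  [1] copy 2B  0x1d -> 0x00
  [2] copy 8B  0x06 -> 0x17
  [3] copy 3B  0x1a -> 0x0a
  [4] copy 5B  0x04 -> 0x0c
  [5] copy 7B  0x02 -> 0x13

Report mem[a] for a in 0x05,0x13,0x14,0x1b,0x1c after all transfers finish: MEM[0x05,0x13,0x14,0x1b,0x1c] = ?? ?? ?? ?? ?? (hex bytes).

#0 dst[0x03+4] := {0x62,0x3e,0xbf,0x92}
#1 dst[0x00+2] := {0xbc,0x4e}
#2 dst[0x17+8] := {0x92,0x7f,0xdc,0x5b,0xb8,0x63,0x62,0x3e}
#3 dst[0x0a+3] := {0x5b,0xb8,0x63}
#4 dst[0x0c+5] := {0x3e,0xbf,0x92,0x7f,0xdc}
#5 dst[0x13+7] := {0x43,0x62,0x3e,0xbf,0x92,0x7f,0xdc}
query mem[0x05]=0xbf, mem[0x13]=0x43, mem[0x14]=0x62, mem[0x1b]=0xb8, mem[0x1c]=0x63

MEM[0x05,0x13,0x14,0x1b,0x1c] = bf 43 62 b8 63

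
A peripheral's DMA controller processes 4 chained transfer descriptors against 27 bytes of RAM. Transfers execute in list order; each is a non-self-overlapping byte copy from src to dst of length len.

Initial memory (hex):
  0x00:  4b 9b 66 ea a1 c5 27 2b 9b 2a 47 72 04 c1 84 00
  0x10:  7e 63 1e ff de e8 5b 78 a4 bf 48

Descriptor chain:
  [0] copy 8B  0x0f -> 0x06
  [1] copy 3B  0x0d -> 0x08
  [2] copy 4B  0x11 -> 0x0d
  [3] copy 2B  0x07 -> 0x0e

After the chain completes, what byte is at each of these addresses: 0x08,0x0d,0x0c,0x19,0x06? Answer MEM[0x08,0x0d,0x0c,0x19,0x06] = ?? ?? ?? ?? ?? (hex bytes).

#0 dst[0x06+8] := {0x00,0x7e,0x63,0x1e,0xff,0xde,0xe8,0x5b}
#1 dst[0x08+3] := {0x5b,0x84,0x00}
#2 dst[0x0d+4] := {0x63,0x1e,0xff,0xde}
#3 dst[0x0e+2] := {0x7e,0x5b}
query mem[0x08]=0x5b, mem[0x0d]=0x63, mem[0x0c]=0xe8, mem[0x19]=0xbf, mem[0x06]=0x00

MEM[0x08,0x0d,0x0c,0x19,0x06] = 5b 63 e8 bf 00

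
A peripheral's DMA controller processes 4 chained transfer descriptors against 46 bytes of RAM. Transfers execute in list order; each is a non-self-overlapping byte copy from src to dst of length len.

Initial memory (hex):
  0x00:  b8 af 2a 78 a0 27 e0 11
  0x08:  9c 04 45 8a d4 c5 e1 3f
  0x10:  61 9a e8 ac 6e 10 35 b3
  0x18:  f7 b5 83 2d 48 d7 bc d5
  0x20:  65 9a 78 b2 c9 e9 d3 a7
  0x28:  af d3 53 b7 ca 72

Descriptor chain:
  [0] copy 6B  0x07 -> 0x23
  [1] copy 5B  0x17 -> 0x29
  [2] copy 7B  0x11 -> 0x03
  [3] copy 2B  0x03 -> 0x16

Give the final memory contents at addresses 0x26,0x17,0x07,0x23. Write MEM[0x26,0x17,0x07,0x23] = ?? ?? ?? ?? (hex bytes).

  after D0: wrote 6B at 0x23 = 119c04458ad4
  after D1: wrote 5B at 0x29 = b3f7b5832d
  after D2: wrote 7B at 0x03 = 9ae8ac6e1035b3
  after D3: wrote 2B at 0x16 = 9ae8
query mem[0x26]=0x45, mem[0x17]=0xe8, mem[0x07]=0x10, mem[0x23]=0x11

MEM[0x26,0x17,0x07,0x23] = 45 e8 10 11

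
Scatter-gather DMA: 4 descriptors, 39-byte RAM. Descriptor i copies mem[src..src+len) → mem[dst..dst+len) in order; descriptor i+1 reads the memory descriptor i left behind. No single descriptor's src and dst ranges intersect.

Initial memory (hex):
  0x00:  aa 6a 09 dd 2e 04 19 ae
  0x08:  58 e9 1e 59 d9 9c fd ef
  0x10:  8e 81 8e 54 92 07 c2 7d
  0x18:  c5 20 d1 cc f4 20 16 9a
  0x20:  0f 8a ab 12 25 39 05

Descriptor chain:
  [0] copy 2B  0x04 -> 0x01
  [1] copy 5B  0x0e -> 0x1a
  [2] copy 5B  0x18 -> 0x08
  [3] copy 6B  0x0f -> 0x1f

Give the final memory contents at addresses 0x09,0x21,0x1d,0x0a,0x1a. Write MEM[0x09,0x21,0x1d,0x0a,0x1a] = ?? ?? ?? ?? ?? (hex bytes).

  after D0: wrote 2B at 0x01 = 2e04
  after D1: wrote 5B at 0x1a = fdef8e818e
  after D2: wrote 5B at 0x08 = c520fdef8e
  after D3: wrote 6B at 0x1f = ef8e818e5492
query mem[0x09]=0x20, mem[0x21]=0x81, mem[0x1d]=0x81, mem[0x0a]=0xfd, mem[0x1a]=0xfd

MEM[0x09,0x21,0x1d,0x0a,0x1a] = 20 81 81 fd fd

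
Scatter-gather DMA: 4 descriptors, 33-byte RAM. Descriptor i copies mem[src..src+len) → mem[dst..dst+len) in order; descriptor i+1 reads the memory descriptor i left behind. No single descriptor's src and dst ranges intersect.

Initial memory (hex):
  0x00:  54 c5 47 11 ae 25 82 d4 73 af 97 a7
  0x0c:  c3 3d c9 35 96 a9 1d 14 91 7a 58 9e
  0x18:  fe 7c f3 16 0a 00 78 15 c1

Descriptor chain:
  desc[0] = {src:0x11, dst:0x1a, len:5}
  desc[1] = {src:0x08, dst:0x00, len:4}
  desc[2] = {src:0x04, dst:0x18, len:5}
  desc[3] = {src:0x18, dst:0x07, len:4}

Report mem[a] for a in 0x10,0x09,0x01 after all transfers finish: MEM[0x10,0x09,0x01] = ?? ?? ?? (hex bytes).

#0 dst[0x1a+5] := {0xa9,0x1d,0x14,0x91,0x7a}
#1 dst[0x00+4] := {0x73,0xaf,0x97,0xa7}
#2 dst[0x18+5] := {0xae,0x25,0x82,0xd4,0x73}
#3 dst[0x07+4] := {0xae,0x25,0x82,0xd4}
query mem[0x10]=0x96, mem[0x09]=0x82, mem[0x01]=0xaf

MEM[0x10,0x09,0x01] = 96 82 af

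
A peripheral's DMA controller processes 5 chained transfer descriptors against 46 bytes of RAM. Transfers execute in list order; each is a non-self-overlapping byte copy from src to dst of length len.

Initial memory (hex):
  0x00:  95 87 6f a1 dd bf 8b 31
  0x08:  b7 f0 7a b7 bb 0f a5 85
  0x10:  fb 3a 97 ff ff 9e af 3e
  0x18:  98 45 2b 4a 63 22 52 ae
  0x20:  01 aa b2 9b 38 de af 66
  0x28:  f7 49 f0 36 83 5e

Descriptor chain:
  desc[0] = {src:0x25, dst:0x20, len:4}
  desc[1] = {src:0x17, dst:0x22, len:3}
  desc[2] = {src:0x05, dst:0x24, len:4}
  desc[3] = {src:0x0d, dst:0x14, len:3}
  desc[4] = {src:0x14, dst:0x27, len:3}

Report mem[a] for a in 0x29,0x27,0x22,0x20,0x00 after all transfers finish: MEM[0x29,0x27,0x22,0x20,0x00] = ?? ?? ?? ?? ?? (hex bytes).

  after D0: wrote 4B at 0x20 = deaf66f7
  after D1: wrote 3B at 0x22 = 3e9845
  after D2: wrote 4B at 0x24 = bf8b31b7
  after D3: wrote 3B at 0x14 = 0fa585
  after D4: wrote 3B at 0x27 = 0fa585
query mem[0x29]=0x85, mem[0x27]=0x0f, mem[0x22]=0x3e, mem[0x20]=0xde, mem[0x00]=0x95

MEM[0x29,0x27,0x22,0x20,0x00] = 85 0f 3e de 95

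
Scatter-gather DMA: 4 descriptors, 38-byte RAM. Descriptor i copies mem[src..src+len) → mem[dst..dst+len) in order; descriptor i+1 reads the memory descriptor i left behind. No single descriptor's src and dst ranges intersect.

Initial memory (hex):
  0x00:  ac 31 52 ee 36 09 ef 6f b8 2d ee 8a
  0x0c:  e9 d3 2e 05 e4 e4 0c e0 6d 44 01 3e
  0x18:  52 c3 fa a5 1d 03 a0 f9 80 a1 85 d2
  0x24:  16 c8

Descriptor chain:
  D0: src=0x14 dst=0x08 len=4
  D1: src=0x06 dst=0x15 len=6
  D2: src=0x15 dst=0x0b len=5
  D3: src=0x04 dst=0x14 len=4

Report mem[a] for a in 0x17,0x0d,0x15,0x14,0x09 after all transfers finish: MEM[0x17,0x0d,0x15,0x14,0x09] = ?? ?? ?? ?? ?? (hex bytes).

MEM[0x17,0x0d,0x15,0x14,0x09] = 6f 6d 09 36 44

#0 dst[0x08+4] := {0x6d,0x44,0x01,0x3e}
#1 dst[0x15+6] := {0xef,0x6f,0x6d,0x44,0x01,0x3e}
#2 dst[0x0b+5] := {0xef,0x6f,0x6d,0x44,0x01}
#3 dst[0x14+4] := {0x36,0x09,0xef,0x6f}
query mem[0x17]=0x6f, mem[0x0d]=0x6d, mem[0x15]=0x09, mem[0x14]=0x36, mem[0x09]=0x44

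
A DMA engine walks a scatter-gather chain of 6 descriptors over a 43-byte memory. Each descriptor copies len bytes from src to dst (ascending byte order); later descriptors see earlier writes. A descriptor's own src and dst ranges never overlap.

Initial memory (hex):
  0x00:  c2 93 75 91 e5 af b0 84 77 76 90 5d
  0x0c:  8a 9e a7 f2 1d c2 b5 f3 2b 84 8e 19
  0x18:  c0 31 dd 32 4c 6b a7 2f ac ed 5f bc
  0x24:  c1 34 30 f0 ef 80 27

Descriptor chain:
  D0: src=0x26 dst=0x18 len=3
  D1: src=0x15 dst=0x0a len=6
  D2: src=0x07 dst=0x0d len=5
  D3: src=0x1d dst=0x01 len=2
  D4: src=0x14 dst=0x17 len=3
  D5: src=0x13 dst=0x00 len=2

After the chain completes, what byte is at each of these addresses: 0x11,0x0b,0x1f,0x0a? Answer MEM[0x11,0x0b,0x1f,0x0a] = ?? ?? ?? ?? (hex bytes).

MEM[0x11,0x0b,0x1f,0x0a] = 8e 8e 2f 84

[0] 0x26->0x18 len=3 : 30 f0 ef
[1] 0x15->0x0a len=6 : 84 8e 19 30 f0 ef
[2] 0x07->0x0d len=5 : 84 77 76 84 8e
[3] 0x1d->0x01 len=2 : 6b a7
[4] 0x14->0x17 len=3 : 2b 84 8e
[5] 0x13->0x00 len=2 : f3 2b
query mem[0x11]=0x8e, mem[0x0b]=0x8e, mem[0x1f]=0x2f, mem[0x0a]=0x84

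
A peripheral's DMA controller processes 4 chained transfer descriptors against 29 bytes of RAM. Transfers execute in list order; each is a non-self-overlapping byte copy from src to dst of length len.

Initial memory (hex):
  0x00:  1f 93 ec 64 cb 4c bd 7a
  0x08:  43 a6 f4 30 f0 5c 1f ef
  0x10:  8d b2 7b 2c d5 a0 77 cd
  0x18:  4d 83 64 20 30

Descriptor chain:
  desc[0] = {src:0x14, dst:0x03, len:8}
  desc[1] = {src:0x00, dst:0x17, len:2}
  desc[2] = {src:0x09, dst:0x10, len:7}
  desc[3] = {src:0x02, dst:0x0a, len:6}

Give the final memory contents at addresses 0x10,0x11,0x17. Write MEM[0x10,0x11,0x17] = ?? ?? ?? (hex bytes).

D0: mem[0x03..0x0a] <- [d5 a0 77 cd 4d 83 64 20]
D1: mem[0x17..0x18] <- [1f 93]
D2: mem[0x10..0x16] <- [64 20 30 f0 5c 1f ef]
D3: mem[0x0a..0x0f] <- [ec d5 a0 77 cd 4d]
query mem[0x10]=0x64, mem[0x11]=0x20, mem[0x17]=0x1f

MEM[0x10,0x11,0x17] = 64 20 1f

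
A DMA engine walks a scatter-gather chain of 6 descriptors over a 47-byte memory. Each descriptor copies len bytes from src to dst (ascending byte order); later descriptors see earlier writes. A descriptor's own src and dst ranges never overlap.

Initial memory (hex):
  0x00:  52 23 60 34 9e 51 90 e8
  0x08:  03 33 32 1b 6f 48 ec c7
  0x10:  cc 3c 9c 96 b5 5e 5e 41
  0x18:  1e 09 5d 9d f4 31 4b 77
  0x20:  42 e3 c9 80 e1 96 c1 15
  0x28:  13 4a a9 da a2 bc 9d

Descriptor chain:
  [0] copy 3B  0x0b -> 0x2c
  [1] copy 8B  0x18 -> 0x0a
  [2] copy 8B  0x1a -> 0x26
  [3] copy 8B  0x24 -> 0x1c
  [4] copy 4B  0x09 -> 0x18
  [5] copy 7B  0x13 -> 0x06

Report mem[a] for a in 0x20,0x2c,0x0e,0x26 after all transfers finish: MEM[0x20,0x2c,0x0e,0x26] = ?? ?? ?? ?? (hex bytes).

MEM[0x20,0x2c,0x0e,0x26] = f4 42 f4 5d

D0: mem[0x2c..0x2e] <- [1b 6f 48]
D1: mem[0x0a..0x11] <- [1e 09 5d 9d f4 31 4b 77]
D2: mem[0x26..0x2d] <- [5d 9d f4 31 4b 77 42 e3]
D3: mem[0x1c..0x23] <- [e1 96 5d 9d f4 31 4b 77]
D4: mem[0x18..0x1b] <- [33 1e 09 5d]
D5: mem[0x06..0x0c] <- [96 b5 5e 5e 41 33 1e]
query mem[0x20]=0xf4, mem[0x2c]=0x42, mem[0x0e]=0xf4, mem[0x26]=0x5d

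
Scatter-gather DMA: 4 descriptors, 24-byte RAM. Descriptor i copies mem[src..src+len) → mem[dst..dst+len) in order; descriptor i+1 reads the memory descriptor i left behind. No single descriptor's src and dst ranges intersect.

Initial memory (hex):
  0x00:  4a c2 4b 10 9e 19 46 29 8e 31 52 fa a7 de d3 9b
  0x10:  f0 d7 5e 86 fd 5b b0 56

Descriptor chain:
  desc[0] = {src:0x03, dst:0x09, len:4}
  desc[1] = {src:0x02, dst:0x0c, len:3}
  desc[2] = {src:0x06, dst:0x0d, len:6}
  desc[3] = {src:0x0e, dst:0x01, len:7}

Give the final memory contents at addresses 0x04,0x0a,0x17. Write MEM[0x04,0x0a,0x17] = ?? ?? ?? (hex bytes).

MEM[0x04,0x0a,0x17] = 9e 9e 56

  after D0: wrote 4B at 0x09 = 109e1946
  after D1: wrote 3B at 0x0c = 4b109e
  after D2: wrote 6B at 0x0d = 46298e109e19
  after D3: wrote 7B at 0x01 = 298e109e1986fd
query mem[0x04]=0x9e, mem[0x0a]=0x9e, mem[0x17]=0x56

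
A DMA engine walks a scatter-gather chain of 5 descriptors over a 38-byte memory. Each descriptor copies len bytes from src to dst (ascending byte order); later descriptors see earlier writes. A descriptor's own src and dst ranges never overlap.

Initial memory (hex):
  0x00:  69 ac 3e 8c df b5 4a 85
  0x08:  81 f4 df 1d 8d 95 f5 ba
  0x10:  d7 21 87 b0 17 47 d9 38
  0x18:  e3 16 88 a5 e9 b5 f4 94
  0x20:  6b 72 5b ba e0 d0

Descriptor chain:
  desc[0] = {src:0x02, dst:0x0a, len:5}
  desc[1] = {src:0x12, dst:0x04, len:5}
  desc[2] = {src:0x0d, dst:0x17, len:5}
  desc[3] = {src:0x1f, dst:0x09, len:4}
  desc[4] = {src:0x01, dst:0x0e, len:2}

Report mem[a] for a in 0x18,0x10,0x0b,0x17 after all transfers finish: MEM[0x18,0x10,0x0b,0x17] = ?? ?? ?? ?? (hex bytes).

MEM[0x18,0x10,0x0b,0x17] = 4a d7 72 b5

#0 dst[0x0a+5] := {0x3e,0x8c,0xdf,0xb5,0x4a}
#1 dst[0x04+5] := {0x87,0xb0,0x17,0x47,0xd9}
#2 dst[0x17+5] := {0xb5,0x4a,0xba,0xd7,0x21}
#3 dst[0x09+4] := {0x94,0x6b,0x72,0x5b}
#4 dst[0x0e+2] := {0xac,0x3e}
query mem[0x18]=0x4a, mem[0x10]=0xd7, mem[0x0b]=0x72, mem[0x17]=0xb5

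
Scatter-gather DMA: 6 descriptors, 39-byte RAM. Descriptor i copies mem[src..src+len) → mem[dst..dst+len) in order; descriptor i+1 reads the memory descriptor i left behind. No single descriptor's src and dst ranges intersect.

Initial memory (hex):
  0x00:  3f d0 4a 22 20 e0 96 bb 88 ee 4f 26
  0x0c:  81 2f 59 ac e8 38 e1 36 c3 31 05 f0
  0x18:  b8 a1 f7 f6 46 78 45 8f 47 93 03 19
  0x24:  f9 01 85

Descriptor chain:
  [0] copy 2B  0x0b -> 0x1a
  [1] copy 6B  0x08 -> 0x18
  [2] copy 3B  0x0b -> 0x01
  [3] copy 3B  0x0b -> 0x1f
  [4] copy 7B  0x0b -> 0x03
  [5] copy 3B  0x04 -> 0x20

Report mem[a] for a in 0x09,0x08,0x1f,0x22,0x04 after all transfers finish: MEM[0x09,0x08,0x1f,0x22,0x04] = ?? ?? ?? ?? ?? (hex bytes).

MEM[0x09,0x08,0x1f,0x22,0x04] = 38 e8 26 59 81

D0: mem[0x1a..0x1b] <- [26 81]
D1: mem[0x18..0x1d] <- [88 ee 4f 26 81 2f]
D2: mem[0x01..0x03] <- [26 81 2f]
D3: mem[0x1f..0x21] <- [26 81 2f]
D4: mem[0x03..0x09] <- [26 81 2f 59 ac e8 38]
D5: mem[0x20..0x22] <- [81 2f 59]
query mem[0x09]=0x38, mem[0x08]=0xe8, mem[0x1f]=0x26, mem[0x22]=0x59, mem[0x04]=0x81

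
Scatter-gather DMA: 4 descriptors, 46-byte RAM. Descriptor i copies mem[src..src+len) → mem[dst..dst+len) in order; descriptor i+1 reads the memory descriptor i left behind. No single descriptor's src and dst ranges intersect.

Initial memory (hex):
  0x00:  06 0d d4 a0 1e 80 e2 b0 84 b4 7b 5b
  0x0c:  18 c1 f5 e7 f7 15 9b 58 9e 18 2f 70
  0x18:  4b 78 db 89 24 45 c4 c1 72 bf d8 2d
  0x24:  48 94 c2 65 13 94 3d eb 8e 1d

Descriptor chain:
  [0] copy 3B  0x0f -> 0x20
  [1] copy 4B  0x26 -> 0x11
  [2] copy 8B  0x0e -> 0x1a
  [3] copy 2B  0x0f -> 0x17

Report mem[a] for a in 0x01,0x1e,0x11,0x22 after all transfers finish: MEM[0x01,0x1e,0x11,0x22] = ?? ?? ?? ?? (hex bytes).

MEM[0x01,0x1e,0x11,0x22] = 0d 65 c2 15

#0 dst[0x20+3] := {0xe7,0xf7,0x15}
#1 dst[0x11+4] := {0xc2,0x65,0x13,0x94}
#2 dst[0x1a+8] := {0xf5,0xe7,0xf7,0xc2,0x65,0x13,0x94,0x18}
#3 dst[0x17+2] := {0xe7,0xf7}
query mem[0x01]=0x0d, mem[0x1e]=0x65, mem[0x11]=0xc2, mem[0x22]=0x15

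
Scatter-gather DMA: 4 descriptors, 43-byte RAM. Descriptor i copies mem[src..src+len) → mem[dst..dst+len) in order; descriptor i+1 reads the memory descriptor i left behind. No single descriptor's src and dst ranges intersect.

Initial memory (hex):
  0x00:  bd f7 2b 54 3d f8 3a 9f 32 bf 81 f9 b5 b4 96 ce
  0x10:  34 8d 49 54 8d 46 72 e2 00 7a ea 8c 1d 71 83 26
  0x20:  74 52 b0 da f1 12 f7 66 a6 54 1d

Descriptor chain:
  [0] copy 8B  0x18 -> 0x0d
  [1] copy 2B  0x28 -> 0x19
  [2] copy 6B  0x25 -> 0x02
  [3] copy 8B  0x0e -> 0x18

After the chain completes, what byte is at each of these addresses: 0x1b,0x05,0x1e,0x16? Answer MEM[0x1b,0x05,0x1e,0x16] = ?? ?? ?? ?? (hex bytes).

[0] 0x18->0x0d len=8 : 00 7a ea 8c 1d 71 83 26
[1] 0x28->0x19 len=2 : a6 54
[2] 0x25->0x02 len=6 : 12 f7 66 a6 54 1d
[3] 0x0e->0x18 len=8 : 7a ea 8c 1d 71 83 26 46
query mem[0x1b]=0x1d, mem[0x05]=0xa6, mem[0x1e]=0x26, mem[0x16]=0x72

MEM[0x1b,0x05,0x1e,0x16] = 1d a6 26 72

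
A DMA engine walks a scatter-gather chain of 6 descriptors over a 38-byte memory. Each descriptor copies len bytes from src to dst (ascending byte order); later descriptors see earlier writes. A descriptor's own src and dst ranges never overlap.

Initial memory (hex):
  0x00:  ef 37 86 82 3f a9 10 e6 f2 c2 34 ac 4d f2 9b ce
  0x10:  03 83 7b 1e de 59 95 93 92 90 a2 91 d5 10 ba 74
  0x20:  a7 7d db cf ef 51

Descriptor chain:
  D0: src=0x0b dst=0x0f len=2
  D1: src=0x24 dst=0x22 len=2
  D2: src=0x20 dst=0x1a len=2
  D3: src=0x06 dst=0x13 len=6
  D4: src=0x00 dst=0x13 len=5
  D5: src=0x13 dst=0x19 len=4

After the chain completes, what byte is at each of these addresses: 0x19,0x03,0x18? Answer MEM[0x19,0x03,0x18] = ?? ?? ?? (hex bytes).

MEM[0x19,0x03,0x18] = ef 82 ac

[0] 0x0b->0x0f len=2 : ac 4d
[1] 0x24->0x22 len=2 : ef 51
[2] 0x20->0x1a len=2 : a7 7d
[3] 0x06->0x13 len=6 : 10 e6 f2 c2 34 ac
[4] 0x00->0x13 len=5 : ef 37 86 82 3f
[5] 0x13->0x19 len=4 : ef 37 86 82
query mem[0x19]=0xef, mem[0x03]=0x82, mem[0x18]=0xac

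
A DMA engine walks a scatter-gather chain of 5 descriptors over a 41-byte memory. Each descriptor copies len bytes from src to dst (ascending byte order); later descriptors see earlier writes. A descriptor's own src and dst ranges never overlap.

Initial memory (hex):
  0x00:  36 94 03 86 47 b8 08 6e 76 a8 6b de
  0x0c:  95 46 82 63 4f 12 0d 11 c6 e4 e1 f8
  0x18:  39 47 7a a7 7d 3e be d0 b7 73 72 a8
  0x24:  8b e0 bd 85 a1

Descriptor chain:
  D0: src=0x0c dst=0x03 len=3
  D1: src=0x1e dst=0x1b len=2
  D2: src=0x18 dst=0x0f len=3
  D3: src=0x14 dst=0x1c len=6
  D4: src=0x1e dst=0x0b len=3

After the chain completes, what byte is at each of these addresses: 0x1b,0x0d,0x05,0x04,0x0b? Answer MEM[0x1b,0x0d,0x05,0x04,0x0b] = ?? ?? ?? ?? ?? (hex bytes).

  after D0: wrote 3B at 0x03 = 954682
  after D1: wrote 2B at 0x1b = bed0
  after D2: wrote 3B at 0x0f = 39477a
  after D3: wrote 6B at 0x1c = c6e4e1f83947
  after D4: wrote 3B at 0x0b = e1f839
query mem[0x1b]=0xbe, mem[0x0d]=0x39, mem[0x05]=0x82, mem[0x04]=0x46, mem[0x0b]=0xe1

MEM[0x1b,0x0d,0x05,0x04,0x0b] = be 39 82 46 e1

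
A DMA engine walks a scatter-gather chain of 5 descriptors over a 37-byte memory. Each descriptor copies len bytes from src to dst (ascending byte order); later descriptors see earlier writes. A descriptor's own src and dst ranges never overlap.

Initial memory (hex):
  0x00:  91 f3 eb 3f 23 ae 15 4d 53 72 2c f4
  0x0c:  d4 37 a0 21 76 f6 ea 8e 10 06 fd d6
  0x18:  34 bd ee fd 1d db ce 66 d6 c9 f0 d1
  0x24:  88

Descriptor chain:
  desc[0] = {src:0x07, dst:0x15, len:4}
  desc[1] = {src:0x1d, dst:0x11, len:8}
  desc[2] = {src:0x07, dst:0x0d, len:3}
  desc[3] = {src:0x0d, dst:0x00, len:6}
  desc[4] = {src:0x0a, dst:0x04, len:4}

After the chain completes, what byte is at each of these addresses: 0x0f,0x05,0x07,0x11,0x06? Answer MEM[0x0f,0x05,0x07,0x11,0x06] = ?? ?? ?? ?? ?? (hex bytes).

MEM[0x0f,0x05,0x07,0x11,0x06] = 72 f4 4d db d4

#0 dst[0x15+4] := {0x4d,0x53,0x72,0x2c}
#1 dst[0x11+8] := {0xdb,0xce,0x66,0xd6,0xc9,0xf0,0xd1,0x88}
#2 dst[0x0d+3] := {0x4d,0x53,0x72}
#3 dst[0x00+6] := {0x4d,0x53,0x72,0x76,0xdb,0xce}
#4 dst[0x04+4] := {0x2c,0xf4,0xd4,0x4d}
query mem[0x0f]=0x72, mem[0x05]=0xf4, mem[0x07]=0x4d, mem[0x11]=0xdb, mem[0x06]=0xd4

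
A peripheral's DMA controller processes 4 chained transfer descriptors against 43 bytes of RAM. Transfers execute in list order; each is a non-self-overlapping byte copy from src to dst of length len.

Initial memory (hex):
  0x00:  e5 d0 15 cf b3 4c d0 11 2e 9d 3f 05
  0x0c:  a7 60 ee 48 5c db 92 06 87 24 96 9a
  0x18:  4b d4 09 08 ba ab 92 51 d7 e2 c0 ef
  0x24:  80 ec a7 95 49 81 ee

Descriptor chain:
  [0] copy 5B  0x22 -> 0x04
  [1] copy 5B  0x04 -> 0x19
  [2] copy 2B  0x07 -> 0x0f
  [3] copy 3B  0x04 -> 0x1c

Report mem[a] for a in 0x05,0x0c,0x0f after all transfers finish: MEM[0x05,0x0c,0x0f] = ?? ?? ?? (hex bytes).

MEM[0x05,0x0c,0x0f] = ef a7 ec

  after D0: wrote 5B at 0x04 = c0ef80eca7
  after D1: wrote 5B at 0x19 = c0ef80eca7
  after D2: wrote 2B at 0x0f = eca7
  after D3: wrote 3B at 0x1c = c0ef80
query mem[0x05]=0xef, mem[0x0c]=0xa7, mem[0x0f]=0xec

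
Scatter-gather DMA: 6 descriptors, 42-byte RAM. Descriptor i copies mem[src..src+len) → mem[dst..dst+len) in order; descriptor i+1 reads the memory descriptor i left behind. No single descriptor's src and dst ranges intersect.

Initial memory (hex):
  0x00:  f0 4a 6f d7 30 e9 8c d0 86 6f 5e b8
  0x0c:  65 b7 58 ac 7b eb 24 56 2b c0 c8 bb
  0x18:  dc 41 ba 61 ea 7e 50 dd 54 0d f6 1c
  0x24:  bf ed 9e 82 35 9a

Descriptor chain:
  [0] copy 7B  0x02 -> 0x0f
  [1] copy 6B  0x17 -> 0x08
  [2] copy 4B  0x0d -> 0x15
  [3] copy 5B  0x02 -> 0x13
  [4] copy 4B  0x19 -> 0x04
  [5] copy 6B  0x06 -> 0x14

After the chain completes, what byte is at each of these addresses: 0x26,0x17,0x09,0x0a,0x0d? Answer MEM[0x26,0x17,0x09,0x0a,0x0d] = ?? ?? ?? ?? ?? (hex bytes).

D0: mem[0x0f..0x15] <- [6f d7 30 e9 8c d0 86]
D1: mem[0x08..0x0d] <- [bb dc 41 ba 61 ea]
D2: mem[0x15..0x18] <- [ea 58 6f d7]
D3: mem[0x13..0x17] <- [6f d7 30 e9 8c]
D4: mem[0x04..0x07] <- [41 ba 61 ea]
D5: mem[0x14..0x19] <- [61 ea bb dc 41 ba]
query mem[0x26]=0x9e, mem[0x17]=0xdc, mem[0x09]=0xdc, mem[0x0a]=0x41, mem[0x0d]=0xea

MEM[0x26,0x17,0x09,0x0a,0x0d] = 9e dc dc 41 ea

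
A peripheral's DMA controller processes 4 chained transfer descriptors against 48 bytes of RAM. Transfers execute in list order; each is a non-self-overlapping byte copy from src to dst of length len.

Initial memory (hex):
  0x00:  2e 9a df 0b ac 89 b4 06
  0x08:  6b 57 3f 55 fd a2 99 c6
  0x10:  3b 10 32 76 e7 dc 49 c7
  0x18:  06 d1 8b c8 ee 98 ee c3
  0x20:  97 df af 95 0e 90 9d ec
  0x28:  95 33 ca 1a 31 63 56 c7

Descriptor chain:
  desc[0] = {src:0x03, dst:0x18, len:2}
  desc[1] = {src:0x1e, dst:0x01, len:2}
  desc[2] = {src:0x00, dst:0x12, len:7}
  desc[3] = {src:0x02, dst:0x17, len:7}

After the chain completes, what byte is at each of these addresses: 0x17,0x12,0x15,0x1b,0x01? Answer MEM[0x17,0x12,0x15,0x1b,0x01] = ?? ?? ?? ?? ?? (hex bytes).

  after D0: wrote 2B at 0x18 = 0bac
  after D1: wrote 2B at 0x01 = eec3
  after D2: wrote 7B at 0x12 = 2eeec30bac89b4
  after D3: wrote 7B at 0x17 = c30bac89b4066b
query mem[0x17]=0xc3, mem[0x12]=0x2e, mem[0x15]=0x0b, mem[0x1b]=0xb4, mem[0x01]=0xee

MEM[0x17,0x12,0x15,0x1b,0x01] = c3 2e 0b b4 ee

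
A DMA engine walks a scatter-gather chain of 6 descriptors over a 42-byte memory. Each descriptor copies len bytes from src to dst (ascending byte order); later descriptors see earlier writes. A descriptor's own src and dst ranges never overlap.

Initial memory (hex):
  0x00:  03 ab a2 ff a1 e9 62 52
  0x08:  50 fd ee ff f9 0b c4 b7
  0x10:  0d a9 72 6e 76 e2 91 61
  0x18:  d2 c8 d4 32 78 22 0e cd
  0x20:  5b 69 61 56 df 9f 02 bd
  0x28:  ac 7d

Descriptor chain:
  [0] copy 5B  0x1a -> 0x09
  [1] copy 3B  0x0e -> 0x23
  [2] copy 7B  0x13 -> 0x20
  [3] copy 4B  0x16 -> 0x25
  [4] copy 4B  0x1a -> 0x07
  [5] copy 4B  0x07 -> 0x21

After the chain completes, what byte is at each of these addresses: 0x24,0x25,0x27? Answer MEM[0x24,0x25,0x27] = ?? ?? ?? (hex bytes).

MEM[0x24,0x25,0x27] = 22 91 d2

D0: mem[0x09..0x0d] <- [d4 32 78 22 0e]
D1: mem[0x23..0x25] <- [c4 b7 0d]
D2: mem[0x20..0x26] <- [6e 76 e2 91 61 d2 c8]
D3: mem[0x25..0x28] <- [91 61 d2 c8]
D4: mem[0x07..0x0a] <- [d4 32 78 22]
D5: mem[0x21..0x24] <- [d4 32 78 22]
query mem[0x24]=0x22, mem[0x25]=0x91, mem[0x27]=0xd2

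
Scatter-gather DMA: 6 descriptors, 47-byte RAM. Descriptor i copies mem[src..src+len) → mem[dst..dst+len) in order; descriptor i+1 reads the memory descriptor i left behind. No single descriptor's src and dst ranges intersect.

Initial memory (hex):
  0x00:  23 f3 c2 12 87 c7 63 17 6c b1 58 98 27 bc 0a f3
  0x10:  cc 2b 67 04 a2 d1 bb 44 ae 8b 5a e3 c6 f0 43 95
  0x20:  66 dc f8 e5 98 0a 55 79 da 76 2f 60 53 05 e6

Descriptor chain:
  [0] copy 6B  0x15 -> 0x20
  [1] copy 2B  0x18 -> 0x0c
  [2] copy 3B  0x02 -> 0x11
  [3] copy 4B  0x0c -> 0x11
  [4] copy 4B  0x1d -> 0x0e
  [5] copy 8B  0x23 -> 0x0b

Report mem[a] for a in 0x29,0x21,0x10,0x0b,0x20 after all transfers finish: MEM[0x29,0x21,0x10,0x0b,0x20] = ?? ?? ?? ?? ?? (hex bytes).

#0 dst[0x20+6] := {0xd1,0xbb,0x44,0xae,0x8b,0x5a}
#1 dst[0x0c+2] := {0xae,0x8b}
#2 dst[0x11+3] := {0xc2,0x12,0x87}
#3 dst[0x11+4] := {0xae,0x8b,0x0a,0xf3}
#4 dst[0x0e+4] := {0xf0,0x43,0x95,0xd1}
#5 dst[0x0b+8] := {0xae,0x8b,0x5a,0x55,0x79,0xda,0x76,0x2f}
query mem[0x29]=0x76, mem[0x21]=0xbb, mem[0x10]=0xda, mem[0x0b]=0xae, mem[0x20]=0xd1

MEM[0x29,0x21,0x10,0x0b,0x20] = 76 bb da ae d1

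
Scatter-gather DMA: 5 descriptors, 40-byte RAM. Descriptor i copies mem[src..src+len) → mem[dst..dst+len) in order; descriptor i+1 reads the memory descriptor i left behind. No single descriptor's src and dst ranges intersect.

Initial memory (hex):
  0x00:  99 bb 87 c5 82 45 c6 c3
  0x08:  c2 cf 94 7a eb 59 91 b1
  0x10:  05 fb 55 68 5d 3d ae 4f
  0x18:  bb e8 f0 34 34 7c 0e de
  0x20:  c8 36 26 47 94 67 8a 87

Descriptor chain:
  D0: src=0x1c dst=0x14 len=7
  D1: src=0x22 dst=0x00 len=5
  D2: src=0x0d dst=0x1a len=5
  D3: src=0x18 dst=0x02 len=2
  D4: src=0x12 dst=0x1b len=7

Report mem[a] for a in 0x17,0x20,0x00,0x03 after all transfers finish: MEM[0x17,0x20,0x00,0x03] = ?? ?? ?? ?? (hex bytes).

MEM[0x17,0x20,0x00,0x03] = de de 26 36

#0 dst[0x14+7] := {0x34,0x7c,0x0e,0xde,0xc8,0x36,0x26}
#1 dst[0x00+5] := {0x26,0x47,0x94,0x67,0x8a}
#2 dst[0x1a+5] := {0x59,0x91,0xb1,0x05,0xfb}
#3 dst[0x02+2] := {0xc8,0x36}
#4 dst[0x1b+7] := {0x55,0x68,0x34,0x7c,0x0e,0xde,0xc8}
query mem[0x17]=0xde, mem[0x20]=0xde, mem[0x00]=0x26, mem[0x03]=0x36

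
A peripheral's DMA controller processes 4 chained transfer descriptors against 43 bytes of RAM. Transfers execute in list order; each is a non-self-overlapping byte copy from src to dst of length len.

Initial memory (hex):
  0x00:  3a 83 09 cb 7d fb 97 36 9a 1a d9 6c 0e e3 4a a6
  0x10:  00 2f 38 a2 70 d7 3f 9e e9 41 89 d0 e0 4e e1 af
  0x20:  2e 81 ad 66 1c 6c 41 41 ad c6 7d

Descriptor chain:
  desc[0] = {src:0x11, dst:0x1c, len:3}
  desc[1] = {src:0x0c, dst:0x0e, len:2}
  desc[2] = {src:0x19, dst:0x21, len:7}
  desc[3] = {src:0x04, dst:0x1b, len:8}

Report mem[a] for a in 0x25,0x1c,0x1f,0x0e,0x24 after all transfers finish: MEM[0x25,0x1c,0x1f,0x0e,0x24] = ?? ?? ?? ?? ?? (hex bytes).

MEM[0x25,0x1c,0x1f,0x0e,0x24] = 38 fb 9a 0e 2f

[0] 0x11->0x1c len=3 : 2f 38 a2
[1] 0x0c->0x0e len=2 : 0e e3
[2] 0x19->0x21 len=7 : 41 89 d0 2f 38 a2 af
[3] 0x04->0x1b len=8 : 7d fb 97 36 9a 1a d9 6c
query mem[0x25]=0x38, mem[0x1c]=0xfb, mem[0x1f]=0x9a, mem[0x0e]=0x0e, mem[0x24]=0x2f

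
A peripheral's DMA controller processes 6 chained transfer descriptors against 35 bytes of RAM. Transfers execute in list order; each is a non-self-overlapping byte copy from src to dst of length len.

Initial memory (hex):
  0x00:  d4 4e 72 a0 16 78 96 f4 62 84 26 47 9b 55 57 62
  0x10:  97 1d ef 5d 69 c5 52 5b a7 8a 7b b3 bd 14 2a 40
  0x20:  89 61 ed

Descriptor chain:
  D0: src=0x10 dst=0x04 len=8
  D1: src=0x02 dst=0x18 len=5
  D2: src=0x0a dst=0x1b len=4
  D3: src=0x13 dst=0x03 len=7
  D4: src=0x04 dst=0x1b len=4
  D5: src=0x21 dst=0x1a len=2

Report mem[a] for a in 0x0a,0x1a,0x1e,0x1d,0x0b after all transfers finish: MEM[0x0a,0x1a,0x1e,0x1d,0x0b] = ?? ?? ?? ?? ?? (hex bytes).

MEM[0x0a,0x1a,0x1e,0x1d,0x0b] = 52 61 5b 52 5b

[0] 0x10->0x04 len=8 : 97 1d ef 5d 69 c5 52 5b
[1] 0x02->0x18 len=5 : 72 a0 97 1d ef
[2] 0x0a->0x1b len=4 : 52 5b 9b 55
[3] 0x13->0x03 len=7 : 5d 69 c5 52 5b 72 a0
[4] 0x04->0x1b len=4 : 69 c5 52 5b
[5] 0x21->0x1a len=2 : 61 ed
query mem[0x0a]=0x52, mem[0x1a]=0x61, mem[0x1e]=0x5b, mem[0x1d]=0x52, mem[0x0b]=0x5b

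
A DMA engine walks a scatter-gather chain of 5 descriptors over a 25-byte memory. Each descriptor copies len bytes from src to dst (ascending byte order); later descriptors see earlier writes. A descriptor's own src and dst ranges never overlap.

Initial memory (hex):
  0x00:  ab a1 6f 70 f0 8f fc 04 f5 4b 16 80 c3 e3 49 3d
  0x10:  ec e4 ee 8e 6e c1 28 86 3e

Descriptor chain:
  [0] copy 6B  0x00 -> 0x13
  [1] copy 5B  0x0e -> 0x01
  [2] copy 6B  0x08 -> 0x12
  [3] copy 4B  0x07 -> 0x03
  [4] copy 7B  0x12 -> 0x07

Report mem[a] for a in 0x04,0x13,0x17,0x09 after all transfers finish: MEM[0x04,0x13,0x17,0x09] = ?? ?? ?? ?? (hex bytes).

[0] 0x00->0x13 len=6 : ab a1 6f 70 f0 8f
[1] 0x0e->0x01 len=5 : 49 3d ec e4 ee
[2] 0x08->0x12 len=6 : f5 4b 16 80 c3 e3
[3] 0x07->0x03 len=4 : 04 f5 4b 16
[4] 0x12->0x07 len=7 : f5 4b 16 80 c3 e3 8f
query mem[0x04]=0xf5, mem[0x13]=0x4b, mem[0x17]=0xe3, mem[0x09]=0x16

MEM[0x04,0x13,0x17,0x09] = f5 4b e3 16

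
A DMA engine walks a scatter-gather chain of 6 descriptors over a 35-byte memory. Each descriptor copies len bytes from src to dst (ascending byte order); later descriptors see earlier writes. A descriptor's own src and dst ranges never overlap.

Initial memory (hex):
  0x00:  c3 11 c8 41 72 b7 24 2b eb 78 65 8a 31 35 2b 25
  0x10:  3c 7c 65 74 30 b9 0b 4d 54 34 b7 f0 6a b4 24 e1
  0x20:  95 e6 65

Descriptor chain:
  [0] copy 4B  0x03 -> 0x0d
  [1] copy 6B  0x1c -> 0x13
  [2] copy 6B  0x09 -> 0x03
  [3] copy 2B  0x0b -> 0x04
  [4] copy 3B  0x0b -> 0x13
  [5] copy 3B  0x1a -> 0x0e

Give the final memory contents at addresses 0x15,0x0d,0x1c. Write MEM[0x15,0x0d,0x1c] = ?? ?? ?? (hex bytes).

MEM[0x15,0x0d,0x1c] = 41 41 6a

  after D0: wrote 4B at 0x0d = 4172b724
  after D1: wrote 6B at 0x13 = 6ab424e195e6
  after D2: wrote 6B at 0x03 = 78658a314172
  after D3: wrote 2B at 0x04 = 8a31
  after D4: wrote 3B at 0x13 = 8a3141
  after D5: wrote 3B at 0x0e = b7f06a
query mem[0x15]=0x41, mem[0x0d]=0x41, mem[0x1c]=0x6a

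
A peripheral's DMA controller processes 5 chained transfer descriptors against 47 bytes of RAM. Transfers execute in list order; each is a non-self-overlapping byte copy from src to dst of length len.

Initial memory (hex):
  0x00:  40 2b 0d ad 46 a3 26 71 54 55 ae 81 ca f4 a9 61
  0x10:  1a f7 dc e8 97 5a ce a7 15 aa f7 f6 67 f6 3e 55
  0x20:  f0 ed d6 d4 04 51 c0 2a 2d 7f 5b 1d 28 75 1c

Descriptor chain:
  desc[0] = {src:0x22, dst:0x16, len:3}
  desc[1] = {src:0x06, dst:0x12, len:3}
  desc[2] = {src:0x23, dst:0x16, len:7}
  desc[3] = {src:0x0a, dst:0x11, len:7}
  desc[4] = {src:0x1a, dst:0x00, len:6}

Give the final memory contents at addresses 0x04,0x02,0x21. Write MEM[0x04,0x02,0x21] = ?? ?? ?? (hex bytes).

[0] 0x22->0x16 len=3 : d6 d4 04
[1] 0x06->0x12 len=3 : 26 71 54
[2] 0x23->0x16 len=7 : d4 04 51 c0 2a 2d 7f
[3] 0x0a->0x11 len=7 : ae 81 ca f4 a9 61 1a
[4] 0x1a->0x00 len=6 : 2a 2d 7f f6 3e 55
query mem[0x04]=0x3e, mem[0x02]=0x7f, mem[0x21]=0xed

MEM[0x04,0x02,0x21] = 3e 7f ed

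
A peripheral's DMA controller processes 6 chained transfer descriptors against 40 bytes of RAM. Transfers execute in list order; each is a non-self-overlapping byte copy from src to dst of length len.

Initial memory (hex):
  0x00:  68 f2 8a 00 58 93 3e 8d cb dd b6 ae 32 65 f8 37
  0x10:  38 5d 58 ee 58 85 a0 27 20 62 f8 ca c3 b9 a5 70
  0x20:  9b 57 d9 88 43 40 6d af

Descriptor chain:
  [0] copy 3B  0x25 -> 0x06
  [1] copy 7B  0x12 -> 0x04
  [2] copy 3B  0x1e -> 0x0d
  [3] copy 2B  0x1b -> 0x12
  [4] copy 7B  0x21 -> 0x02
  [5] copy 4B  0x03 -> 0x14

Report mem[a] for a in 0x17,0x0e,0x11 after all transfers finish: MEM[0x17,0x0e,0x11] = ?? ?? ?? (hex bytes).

#0 dst[0x06+3] := {0x40,0x6d,0xaf}
#1 dst[0x04+7] := {0x58,0xee,0x58,0x85,0xa0,0x27,0x20}
#2 dst[0x0d+3] := {0xa5,0x70,0x9b}
#3 dst[0x12+2] := {0xca,0xc3}
#4 dst[0x02+7] := {0x57,0xd9,0x88,0x43,0x40,0x6d,0xaf}
#5 dst[0x14+4] := {0xd9,0x88,0x43,0x40}
query mem[0x17]=0x40, mem[0x0e]=0x70, mem[0x11]=0x5d

MEM[0x17,0x0e,0x11] = 40 70 5d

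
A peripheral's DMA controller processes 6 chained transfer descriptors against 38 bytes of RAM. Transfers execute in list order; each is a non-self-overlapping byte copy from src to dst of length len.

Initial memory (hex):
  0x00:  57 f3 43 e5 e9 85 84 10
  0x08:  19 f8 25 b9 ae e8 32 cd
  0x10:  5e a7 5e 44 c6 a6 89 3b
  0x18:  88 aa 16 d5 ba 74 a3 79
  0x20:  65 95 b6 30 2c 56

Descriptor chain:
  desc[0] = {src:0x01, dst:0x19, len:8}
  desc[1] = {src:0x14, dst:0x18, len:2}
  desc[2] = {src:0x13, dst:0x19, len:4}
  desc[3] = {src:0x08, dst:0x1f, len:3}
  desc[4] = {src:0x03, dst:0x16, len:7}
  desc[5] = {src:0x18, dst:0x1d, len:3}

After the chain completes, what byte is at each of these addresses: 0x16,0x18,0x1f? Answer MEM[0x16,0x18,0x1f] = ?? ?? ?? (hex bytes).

#0 dst[0x19+8] := {0xf3,0x43,0xe5,0xe9,0x85,0x84,0x10,0x19}
#1 dst[0x18+2] := {0xc6,0xa6}
#2 dst[0x19+4] := {0x44,0xc6,0xa6,0x89}
#3 dst[0x1f+3] := {0x19,0xf8,0x25}
#4 dst[0x16+7] := {0xe5,0xe9,0x85,0x84,0x10,0x19,0xf8}
#5 dst[0x1d+3] := {0x85,0x84,0x10}
query mem[0x16]=0xe5, mem[0x18]=0x85, mem[0x1f]=0x10

MEM[0x16,0x18,0x1f] = e5 85 10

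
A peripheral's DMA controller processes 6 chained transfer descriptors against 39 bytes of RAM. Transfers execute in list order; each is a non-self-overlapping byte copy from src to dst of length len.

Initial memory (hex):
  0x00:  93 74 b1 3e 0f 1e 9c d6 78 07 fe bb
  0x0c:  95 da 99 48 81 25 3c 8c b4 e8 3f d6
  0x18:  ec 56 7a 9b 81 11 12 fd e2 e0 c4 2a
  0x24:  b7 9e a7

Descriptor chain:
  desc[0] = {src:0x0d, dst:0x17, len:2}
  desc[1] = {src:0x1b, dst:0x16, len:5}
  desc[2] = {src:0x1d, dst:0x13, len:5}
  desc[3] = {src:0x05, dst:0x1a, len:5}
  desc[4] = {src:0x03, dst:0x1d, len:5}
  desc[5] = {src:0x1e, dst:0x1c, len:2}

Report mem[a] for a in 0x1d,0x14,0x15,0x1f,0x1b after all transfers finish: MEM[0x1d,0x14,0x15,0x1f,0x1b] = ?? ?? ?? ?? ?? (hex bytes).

MEM[0x1d,0x14,0x15,0x1f,0x1b] = 1e 12 fd 1e 9c

#0 dst[0x17+2] := {0xda,0x99}
#1 dst[0x16+5] := {0x9b,0x81,0x11,0x12,0xfd}
#2 dst[0x13+5] := {0x11,0x12,0xfd,0xe2,0xe0}
#3 dst[0x1a+5] := {0x1e,0x9c,0xd6,0x78,0x07}
#4 dst[0x1d+5] := {0x3e,0x0f,0x1e,0x9c,0xd6}
#5 dst[0x1c+2] := {0x0f,0x1e}
query mem[0x1d]=0x1e, mem[0x14]=0x12, mem[0x15]=0xfd, mem[0x1f]=0x1e, mem[0x1b]=0x9c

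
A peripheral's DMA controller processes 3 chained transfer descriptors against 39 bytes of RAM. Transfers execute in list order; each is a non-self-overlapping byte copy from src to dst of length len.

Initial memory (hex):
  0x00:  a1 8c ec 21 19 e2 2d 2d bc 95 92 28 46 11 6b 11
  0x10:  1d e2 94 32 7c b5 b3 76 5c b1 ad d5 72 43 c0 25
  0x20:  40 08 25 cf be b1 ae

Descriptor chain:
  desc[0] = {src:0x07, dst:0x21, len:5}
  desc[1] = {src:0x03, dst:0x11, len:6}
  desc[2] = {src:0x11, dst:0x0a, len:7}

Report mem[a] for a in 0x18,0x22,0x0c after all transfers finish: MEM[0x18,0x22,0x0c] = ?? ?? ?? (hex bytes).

MEM[0x18,0x22,0x0c] = 5c bc e2

[0] 0x07->0x21 len=5 : 2d bc 95 92 28
[1] 0x03->0x11 len=6 : 21 19 e2 2d 2d bc
[2] 0x11->0x0a len=7 : 21 19 e2 2d 2d bc 76
query mem[0x18]=0x5c, mem[0x22]=0xbc, mem[0x0c]=0xe2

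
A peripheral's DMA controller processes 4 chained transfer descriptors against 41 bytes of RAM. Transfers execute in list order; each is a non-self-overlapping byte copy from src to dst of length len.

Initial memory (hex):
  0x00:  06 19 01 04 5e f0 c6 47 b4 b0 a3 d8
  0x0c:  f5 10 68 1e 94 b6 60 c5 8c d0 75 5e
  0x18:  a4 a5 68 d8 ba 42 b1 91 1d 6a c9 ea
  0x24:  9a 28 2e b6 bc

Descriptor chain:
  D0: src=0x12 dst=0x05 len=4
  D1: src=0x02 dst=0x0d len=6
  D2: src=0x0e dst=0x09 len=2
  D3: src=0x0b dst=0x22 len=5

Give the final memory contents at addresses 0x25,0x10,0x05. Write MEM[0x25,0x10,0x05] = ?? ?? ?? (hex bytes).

MEM[0x25,0x10,0x05] = 04 60 60

D0: mem[0x05..0x08] <- [60 c5 8c d0]
D1: mem[0x0d..0x12] <- [01 04 5e 60 c5 8c]
D2: mem[0x09..0x0a] <- [04 5e]
D3: mem[0x22..0x26] <- [d8 f5 01 04 5e]
query mem[0x25]=0x04, mem[0x10]=0x60, mem[0x05]=0x60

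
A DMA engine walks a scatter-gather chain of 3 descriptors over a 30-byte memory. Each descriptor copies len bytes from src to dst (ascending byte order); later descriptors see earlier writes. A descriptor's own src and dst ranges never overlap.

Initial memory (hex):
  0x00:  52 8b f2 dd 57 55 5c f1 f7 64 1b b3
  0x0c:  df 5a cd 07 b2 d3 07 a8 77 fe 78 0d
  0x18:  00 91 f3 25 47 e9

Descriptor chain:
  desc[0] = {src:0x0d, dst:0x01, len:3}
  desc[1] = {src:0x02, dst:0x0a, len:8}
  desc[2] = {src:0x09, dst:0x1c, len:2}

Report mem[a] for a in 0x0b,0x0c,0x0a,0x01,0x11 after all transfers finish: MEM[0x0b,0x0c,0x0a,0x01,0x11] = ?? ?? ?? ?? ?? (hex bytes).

MEM[0x0b,0x0c,0x0a,0x01,0x11] = 07 57 cd 5a 64

D0: mem[0x01..0x03] <- [5a cd 07]
D1: mem[0x0a..0x11] <- [cd 07 57 55 5c f1 f7 64]
D2: mem[0x1c..0x1d] <- [64 cd]
query mem[0x0b]=0x07, mem[0x0c]=0x57, mem[0x0a]=0xcd, mem[0x01]=0x5a, mem[0x11]=0x64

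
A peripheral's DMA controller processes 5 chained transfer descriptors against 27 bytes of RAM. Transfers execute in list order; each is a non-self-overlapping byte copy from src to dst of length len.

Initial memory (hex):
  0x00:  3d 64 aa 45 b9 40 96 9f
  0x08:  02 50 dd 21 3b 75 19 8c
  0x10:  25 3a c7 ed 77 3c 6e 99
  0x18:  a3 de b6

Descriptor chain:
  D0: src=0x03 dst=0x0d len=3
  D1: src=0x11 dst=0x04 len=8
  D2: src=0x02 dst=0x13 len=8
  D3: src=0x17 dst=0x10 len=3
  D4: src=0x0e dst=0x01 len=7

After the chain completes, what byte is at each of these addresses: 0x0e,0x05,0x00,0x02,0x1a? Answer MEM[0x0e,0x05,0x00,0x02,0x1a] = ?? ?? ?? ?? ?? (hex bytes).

D0: mem[0x0d..0x0f] <- [45 b9 40]
D1: mem[0x04..0x0b] <- [3a c7 ed 77 3c 6e 99 a3]
D2: mem[0x13..0x1a] <- [aa 45 3a c7 ed 77 3c 6e]
D3: mem[0x10..0x12] <- [ed 77 3c]
D4: mem[0x01..0x07] <- [b9 40 ed 77 3c aa 45]
query mem[0x0e]=0xb9, mem[0x05]=0x3c, mem[0x00]=0x3d, mem[0x02]=0x40, mem[0x1a]=0x6e

MEM[0x0e,0x05,0x00,0x02,0x1a] = b9 3c 3d 40 6e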